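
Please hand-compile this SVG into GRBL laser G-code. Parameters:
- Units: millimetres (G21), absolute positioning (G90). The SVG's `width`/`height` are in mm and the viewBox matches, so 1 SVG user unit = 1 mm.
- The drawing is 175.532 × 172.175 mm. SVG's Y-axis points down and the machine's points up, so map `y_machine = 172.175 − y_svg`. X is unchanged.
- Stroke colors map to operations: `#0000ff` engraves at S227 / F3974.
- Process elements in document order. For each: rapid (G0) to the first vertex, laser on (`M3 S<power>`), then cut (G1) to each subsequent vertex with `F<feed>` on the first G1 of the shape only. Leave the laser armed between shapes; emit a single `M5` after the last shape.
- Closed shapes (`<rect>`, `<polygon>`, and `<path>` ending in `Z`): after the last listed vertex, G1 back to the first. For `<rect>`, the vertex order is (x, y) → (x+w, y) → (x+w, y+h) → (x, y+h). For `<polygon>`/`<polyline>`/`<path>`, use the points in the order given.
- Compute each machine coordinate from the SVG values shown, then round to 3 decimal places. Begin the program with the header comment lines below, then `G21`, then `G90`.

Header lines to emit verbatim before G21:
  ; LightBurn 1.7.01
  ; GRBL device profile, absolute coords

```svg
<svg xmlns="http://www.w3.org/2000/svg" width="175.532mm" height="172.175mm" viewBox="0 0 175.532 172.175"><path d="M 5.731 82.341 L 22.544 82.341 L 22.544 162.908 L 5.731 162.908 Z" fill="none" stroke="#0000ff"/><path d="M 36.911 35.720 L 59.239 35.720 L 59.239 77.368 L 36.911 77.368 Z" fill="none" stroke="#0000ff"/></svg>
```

1 u = 1 mm; y_m = 172.175 − y.

[1] `<path>` rectangle, #0000ff→engrave S227 F3974: (5.731,89.834) → (22.544,89.834) → (22.544,9.267) → (5.731,9.267) → (5.731,89.834) (closed)

[2] `<path>` rectangle, #0000ff→engrave S227 F3974: (36.911,136.455) → (59.239,136.455) → (59.239,94.807) → (36.911,94.807) → (36.911,136.455) (closed)

; LightBurn 1.7.01
; GRBL device profile, absolute coords
G21
G90
G0 X5.731 Y89.834
M3 S227
G1 X22.544 Y89.834 F3974
G1 X22.544 Y9.267
G1 X5.731 Y9.267
G1 X5.731 Y89.834
G0 X36.911 Y136.455
M3 S227
G1 X59.239 Y136.455 F3974
G1 X59.239 Y94.807
G1 X36.911 Y94.807
G1 X36.911 Y136.455
M5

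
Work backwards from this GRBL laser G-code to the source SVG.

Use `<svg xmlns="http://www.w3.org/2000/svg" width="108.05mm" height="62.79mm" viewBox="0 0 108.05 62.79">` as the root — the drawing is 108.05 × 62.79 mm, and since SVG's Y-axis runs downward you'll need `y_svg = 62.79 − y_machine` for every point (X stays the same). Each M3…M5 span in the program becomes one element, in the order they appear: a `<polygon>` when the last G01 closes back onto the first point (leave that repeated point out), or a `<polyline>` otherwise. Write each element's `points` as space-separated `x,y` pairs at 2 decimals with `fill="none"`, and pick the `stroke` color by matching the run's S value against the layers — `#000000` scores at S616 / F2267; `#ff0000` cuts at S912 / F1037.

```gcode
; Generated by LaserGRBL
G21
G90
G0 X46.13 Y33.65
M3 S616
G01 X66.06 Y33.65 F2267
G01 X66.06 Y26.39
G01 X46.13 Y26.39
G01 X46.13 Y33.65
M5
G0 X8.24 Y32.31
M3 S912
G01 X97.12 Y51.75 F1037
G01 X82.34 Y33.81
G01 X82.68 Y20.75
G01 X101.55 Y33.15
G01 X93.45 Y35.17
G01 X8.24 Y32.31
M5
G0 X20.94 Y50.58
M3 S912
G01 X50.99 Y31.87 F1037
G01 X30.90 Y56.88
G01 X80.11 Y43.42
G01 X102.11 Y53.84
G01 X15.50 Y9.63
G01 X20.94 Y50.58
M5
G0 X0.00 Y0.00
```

<svg xmlns="http://www.w3.org/2000/svg" width="108.05mm" height="62.79mm" viewBox="0 0 108.05 62.79">
  <polygon points="46.13,29.14 66.06,29.14 66.06,36.40 46.13,36.40" fill="none" stroke="#000000"/>
  <polygon points="8.24,30.48 97.12,11.04 82.34,28.98 82.68,42.04 101.55,29.64 93.45,27.62" fill="none" stroke="#ff0000"/>
  <polygon points="20.94,12.21 50.99,30.92 30.90,5.91 80.11,19.37 102.11,8.95 15.50,53.16" fill="none" stroke="#ff0000"/>
</svg>

y_svg = 62.79 − y_m.

[1] S616→`#000000` (score); closed run; points: 46.13,29.14 66.06,29.14 66.06,36.40 46.13,36.40

[2] S912→`#ff0000` (cut); closed run; points: 8.24,30.48 97.12,11.04 82.34,28.98 82.68,42.04 101.55,29.64 93.45,27.62

[3] S912→`#ff0000` (cut); closed run; points: 20.94,12.21 50.99,30.92 30.90,5.91 80.11,19.37 102.11,8.95 15.50,53.16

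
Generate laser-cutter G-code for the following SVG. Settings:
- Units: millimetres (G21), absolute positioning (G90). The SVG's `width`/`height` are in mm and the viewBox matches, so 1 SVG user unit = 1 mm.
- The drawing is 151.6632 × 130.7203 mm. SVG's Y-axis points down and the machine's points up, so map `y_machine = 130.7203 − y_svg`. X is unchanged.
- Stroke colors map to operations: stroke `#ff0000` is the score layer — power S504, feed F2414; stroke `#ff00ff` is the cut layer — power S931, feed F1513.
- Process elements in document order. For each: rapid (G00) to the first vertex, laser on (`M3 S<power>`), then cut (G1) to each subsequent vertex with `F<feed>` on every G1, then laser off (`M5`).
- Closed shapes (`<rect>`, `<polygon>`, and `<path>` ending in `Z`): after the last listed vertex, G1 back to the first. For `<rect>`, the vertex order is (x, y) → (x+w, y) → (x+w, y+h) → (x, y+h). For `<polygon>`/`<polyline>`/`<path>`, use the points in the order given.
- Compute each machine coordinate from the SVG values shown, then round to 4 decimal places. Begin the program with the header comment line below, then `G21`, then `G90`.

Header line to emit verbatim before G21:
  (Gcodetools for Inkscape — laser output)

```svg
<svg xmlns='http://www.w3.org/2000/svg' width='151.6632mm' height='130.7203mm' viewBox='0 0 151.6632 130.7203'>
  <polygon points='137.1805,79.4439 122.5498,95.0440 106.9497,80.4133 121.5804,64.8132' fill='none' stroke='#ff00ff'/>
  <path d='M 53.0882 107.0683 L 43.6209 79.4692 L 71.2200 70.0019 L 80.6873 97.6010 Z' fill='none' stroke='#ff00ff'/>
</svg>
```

(Gcodetools for Inkscape — laser output)
G21
G90
G00 X137.1805 Y51.2764
M3 S931
G1 X122.5498 Y35.6763 F1513
G1 X106.9497 Y50.3070 F1513
G1 X121.5804 Y65.9071 F1513
G1 X137.1805 Y51.2764 F1513
M5
G00 X53.0882 Y23.6520
M3 S931
G1 X43.6209 Y51.2511 F1513
G1 X71.2200 Y60.7184 F1513
G1 X80.6873 Y33.1193 F1513
G1 X53.0882 Y23.6520 F1513
M5

viewBox `0 0 151.6632 130.7203` with mm width/height → 1 unit = 1 mm. Flip: y_m = 130.7203 − y_svg.

**Shape 1** — `<polygon>` regular polygon, stroke `#ff00ff` → cut (S931, F1513). Machine vertices: (137.1805,51.2764) → (122.5498,35.6763) → (106.9497,50.3070) → (121.5804,65.9071) → (137.1805,51.2764). Closed: final G1 returns to the first vertex.

**Shape 2** — `<path>` regular polygon, stroke `#ff00ff` → cut (S931, F1513). Machine vertices: (53.0882,23.6520) → (43.6209,51.2511) → (71.2200,60.7184) → (80.6873,33.1193) → (53.0882,23.6520). Closed: final G1 returns to the first vertex.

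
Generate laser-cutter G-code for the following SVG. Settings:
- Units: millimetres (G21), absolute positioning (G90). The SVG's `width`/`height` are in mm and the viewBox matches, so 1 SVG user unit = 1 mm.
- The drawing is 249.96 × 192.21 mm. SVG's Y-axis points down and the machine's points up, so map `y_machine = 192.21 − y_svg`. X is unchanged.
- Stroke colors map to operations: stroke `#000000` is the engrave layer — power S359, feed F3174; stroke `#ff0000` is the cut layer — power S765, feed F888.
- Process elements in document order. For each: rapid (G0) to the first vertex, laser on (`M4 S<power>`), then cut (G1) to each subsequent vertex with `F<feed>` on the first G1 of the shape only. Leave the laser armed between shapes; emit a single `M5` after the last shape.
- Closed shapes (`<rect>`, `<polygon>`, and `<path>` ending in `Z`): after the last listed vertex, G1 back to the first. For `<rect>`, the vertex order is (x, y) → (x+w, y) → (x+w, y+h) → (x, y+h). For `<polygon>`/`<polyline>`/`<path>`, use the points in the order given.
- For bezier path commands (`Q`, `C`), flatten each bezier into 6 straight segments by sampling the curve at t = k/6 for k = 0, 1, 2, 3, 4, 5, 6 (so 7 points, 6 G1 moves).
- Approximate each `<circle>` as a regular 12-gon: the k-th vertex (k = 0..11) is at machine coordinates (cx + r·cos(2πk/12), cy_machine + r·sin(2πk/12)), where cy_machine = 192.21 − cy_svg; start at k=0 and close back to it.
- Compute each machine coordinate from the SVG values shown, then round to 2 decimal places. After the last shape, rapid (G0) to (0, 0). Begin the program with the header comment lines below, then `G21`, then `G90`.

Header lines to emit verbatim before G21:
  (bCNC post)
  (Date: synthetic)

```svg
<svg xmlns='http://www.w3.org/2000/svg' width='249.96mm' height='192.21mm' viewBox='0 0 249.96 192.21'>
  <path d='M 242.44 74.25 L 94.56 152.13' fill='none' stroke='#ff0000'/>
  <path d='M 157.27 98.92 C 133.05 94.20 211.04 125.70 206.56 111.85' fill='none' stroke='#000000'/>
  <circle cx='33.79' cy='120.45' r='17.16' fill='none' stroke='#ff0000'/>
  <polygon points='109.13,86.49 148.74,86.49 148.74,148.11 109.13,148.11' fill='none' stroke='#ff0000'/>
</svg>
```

Since the viewBox matches the mm dimensions, user units are millimetres directly. The only transform is the Y-flip y_m = 192.21 − y_svg.

Shape 1 is a line segment drawn with `<path>`. Its stroke #ff0000 means cut at S765, F888. After flipping Y the toolpath is (242.44,117.96) → (94.56,40.08).

Shape 2 is a cubic bezier drawn with `<path>`. Its stroke #000000 means engrave at S359, F3174. After flipping Y the toolpath is (157.27,93.29) → (152.82,93.01) → (160.28,88.96) → (174.51,83.40) → (190.39,78.61) → (202.78,76.84) → (206.56,80.36).

Shape 3 is a circle drawn with `<circle>`. Its stroke #ff0000 means cut at S765, F888. After flipping Y the toolpath is (50.95,71.76) → (48.65,80.34) → (42.37,86.62) → (33.79,88.92) → (25.21,86.62) → (18.93,80.34) → (16.63,71.76) → (18.93,63.18) → (25.21,56.90) → (33.79,54.60) → (42.37,56.90) → (48.65,63.18) → (50.95,71.76), returning to the start.

Shape 4 is a rectangle drawn with `<polygon>`. Its stroke #ff0000 means cut at S765, F888. After flipping Y the toolpath is (109.13,105.72) → (148.74,105.72) → (148.74,44.10) → (109.13,44.10) → (109.13,105.72), returning to the start.

(bCNC post)
(Date: synthetic)
G21
G90
G0 X242.44 Y117.96
M4 S765
G1 X94.56 Y40.08 F888
G0 X157.27 Y93.29
M4 S359
G1 X152.82 Y93.01 F3174
G1 X160.28 Y88.96
G1 X174.51 Y83.40
G1 X190.39 Y78.61
G1 X202.78 Y76.84
G1 X206.56 Y80.36
G0 X50.95 Y71.76
M4 S765
G1 X48.65 Y80.34 F888
G1 X42.37 Y86.62
G1 X33.79 Y88.92
G1 X25.21 Y86.62
G1 X18.93 Y80.34
G1 X16.63 Y71.76
G1 X18.93 Y63.18
G1 X25.21 Y56.90
G1 X33.79 Y54.60
G1 X42.37 Y56.90
G1 X48.65 Y63.18
G1 X50.95 Y71.76
G0 X109.13 Y105.72
M4 S765
G1 X148.74 Y105.72 F888
G1 X148.74 Y44.10
G1 X109.13 Y44.10
G1 X109.13 Y105.72
M5
G0 X0.00 Y0.00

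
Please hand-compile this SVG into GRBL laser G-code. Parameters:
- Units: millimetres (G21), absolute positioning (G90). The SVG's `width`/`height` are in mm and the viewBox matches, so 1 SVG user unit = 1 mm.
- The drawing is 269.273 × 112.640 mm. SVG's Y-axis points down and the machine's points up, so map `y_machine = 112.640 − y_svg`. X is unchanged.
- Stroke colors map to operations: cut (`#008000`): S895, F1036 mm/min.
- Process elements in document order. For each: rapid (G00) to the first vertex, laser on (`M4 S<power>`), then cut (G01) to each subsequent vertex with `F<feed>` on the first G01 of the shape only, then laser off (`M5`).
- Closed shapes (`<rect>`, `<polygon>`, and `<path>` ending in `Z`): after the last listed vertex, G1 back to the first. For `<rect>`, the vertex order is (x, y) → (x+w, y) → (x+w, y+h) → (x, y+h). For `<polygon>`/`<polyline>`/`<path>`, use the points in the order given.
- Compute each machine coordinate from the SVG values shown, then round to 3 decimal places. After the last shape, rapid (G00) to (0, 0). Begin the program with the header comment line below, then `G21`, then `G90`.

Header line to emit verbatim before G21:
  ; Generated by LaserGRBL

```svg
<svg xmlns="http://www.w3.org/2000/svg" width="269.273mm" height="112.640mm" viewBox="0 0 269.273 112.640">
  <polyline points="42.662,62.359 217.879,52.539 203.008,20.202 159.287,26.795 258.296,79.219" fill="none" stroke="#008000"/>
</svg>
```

Since the viewBox matches the mm dimensions, user units are millimetres directly. The only transform is the Y-flip y_m = 112.640 − y_svg.

Shape 1 is a open polyline drawn with `<polyline>`. Its stroke #008000 means cut at S895, F1036. After flipping Y the toolpath is (42.662,50.281) → (217.879,60.101) → (203.008,92.438) → (159.287,85.845) → (258.296,33.421).

; Generated by LaserGRBL
G21
G90
G00 X42.662 Y50.281
M4 S895
G01 X217.879 Y60.101 F1036
G01 X203.008 Y92.438
G01 X159.287 Y85.845
G01 X258.296 Y33.421
M5
G00 X0.000 Y0.000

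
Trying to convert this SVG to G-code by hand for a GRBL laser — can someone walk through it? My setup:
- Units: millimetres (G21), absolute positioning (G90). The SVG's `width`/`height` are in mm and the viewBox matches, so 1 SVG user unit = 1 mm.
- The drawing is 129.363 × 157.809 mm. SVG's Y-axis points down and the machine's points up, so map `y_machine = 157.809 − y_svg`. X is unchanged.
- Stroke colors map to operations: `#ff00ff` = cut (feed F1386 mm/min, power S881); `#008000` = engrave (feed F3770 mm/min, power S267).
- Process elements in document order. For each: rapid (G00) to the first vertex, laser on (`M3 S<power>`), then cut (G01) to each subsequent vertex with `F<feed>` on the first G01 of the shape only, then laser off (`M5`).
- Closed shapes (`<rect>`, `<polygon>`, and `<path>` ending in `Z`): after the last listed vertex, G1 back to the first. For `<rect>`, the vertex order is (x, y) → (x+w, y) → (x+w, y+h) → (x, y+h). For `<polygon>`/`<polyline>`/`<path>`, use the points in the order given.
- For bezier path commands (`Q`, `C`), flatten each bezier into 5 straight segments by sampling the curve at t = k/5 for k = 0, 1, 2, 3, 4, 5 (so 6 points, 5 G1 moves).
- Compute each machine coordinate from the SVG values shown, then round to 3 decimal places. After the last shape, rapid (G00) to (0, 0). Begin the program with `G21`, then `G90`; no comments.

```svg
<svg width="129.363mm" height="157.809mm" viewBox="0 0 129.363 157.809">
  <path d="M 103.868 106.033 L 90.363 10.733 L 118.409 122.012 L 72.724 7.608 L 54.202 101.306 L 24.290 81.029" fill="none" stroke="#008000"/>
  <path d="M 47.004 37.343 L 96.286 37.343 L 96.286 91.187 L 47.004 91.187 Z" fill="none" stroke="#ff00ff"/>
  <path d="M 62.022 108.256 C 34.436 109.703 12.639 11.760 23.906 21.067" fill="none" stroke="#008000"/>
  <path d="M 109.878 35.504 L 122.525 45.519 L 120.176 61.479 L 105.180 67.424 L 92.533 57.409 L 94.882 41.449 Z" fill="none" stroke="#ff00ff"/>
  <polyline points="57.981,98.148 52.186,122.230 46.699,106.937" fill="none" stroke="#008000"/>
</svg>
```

G21
G90
G00 X103.868 Y51.776
M3 S267
G01 X90.363 Y147.076 F3770
G01 X118.409 Y35.797
G01 X72.724 Y150.201
G01 X54.202 Y56.503
G01 X24.290 Y76.780
M5
G00 X47.004 Y120.466
M3 S881
G01 X96.286 Y120.466 F1386
G01 X96.286 Y66.622
G01 X47.004 Y66.622
G01 X47.004 Y120.466
M5
G00 X62.022 Y49.553
M3 S267
G01 X46.383 Y58.958 F3770
G01 X33.443 Y82.299
G01 X24.511 Y109.655
G01 X20.895 Y131.109
G01 X23.906 Y136.742
M5
G00 X109.878 Y122.305
M3 S881
G01 X122.525 Y112.290 F1386
G01 X120.176 Y96.330
G01 X105.180 Y90.385
G01 X92.533 Y100.400
G01 X94.882 Y116.360
G01 X109.878 Y122.305
M5
G00 X57.981 Y59.661
M3 S267
G01 X52.186 Y35.579 F3770
G01 X46.699 Y50.872
M5
G00 X0.000 Y0.000

1 u = 1 mm; y_m = 157.809 − y.

[1] `<path>` open polyline, #008000→engrave S267 F3770: (103.868,51.776) → (90.363,147.076) → (118.409,35.797) → (72.724,150.201) → (54.202,56.503) → (24.290,76.780)

[2] `<path>` rectangle, #ff00ff→cut S881 F1386: (47.004,120.466) → (96.286,120.466) → (96.286,66.622) → (47.004,66.622) → (47.004,120.466) (closed)

[3] `<path>` cubic bezier, #008000→engrave S267 F3770: (62.022,49.553) → (46.383,58.958) → (33.443,82.299) → (24.511,109.655) → (20.895,131.109) → (23.906,136.742)

[4] `<path>` regular polygon, #ff00ff→cut S881 F1386: (109.878,122.305) → (122.525,112.290) → (120.176,96.330) → (105.180,90.385) → (92.533,100.400) → (94.882,116.360) → (109.878,122.305) (closed)

[5] `<polyline>` open polyline, #008000→engrave S267 F3770: (57.981,59.661) → (52.186,35.579) → (46.699,50.872)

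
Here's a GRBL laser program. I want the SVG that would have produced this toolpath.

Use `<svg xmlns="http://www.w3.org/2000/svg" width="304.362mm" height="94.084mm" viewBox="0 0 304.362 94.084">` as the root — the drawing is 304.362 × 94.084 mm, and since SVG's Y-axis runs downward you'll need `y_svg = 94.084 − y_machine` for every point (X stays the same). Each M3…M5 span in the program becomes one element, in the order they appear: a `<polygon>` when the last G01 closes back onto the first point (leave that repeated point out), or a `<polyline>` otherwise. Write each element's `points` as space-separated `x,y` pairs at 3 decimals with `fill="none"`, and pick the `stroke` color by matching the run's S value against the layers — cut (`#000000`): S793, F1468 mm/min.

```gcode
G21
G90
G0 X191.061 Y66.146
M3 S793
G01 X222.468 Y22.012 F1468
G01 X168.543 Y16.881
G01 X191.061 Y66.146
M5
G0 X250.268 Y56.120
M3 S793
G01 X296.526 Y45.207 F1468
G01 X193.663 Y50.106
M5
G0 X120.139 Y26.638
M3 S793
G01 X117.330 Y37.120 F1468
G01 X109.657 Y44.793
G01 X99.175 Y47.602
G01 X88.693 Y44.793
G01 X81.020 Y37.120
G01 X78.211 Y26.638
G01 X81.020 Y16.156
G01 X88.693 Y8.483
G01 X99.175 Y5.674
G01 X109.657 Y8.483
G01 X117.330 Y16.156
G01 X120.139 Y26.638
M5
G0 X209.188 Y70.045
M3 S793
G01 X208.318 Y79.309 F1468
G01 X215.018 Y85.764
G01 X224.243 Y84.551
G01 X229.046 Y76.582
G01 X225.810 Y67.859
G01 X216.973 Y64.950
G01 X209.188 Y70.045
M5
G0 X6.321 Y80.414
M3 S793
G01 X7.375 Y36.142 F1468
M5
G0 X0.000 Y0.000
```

<svg xmlns="http://www.w3.org/2000/svg" width="304.362mm" height="94.084mm" viewBox="0 0 304.362 94.084">
  <polygon points="191.061,27.938 222.468,72.072 168.543,77.203" fill="none" stroke="#000000"/>
  <polyline points="250.268,37.964 296.526,48.877 193.663,43.978" fill="none" stroke="#000000"/>
  <polygon points="120.139,67.446 117.330,56.964 109.657,49.291 99.175,46.482 88.693,49.291 81.020,56.964 78.211,67.446 81.020,77.928 88.693,85.601 99.175,88.410 109.657,85.601 117.330,77.928" fill="none" stroke="#000000"/>
  <polygon points="209.188,24.039 208.318,14.775 215.018,8.320 224.243,9.533 229.046,17.502 225.810,26.225 216.973,29.134" fill="none" stroke="#000000"/>
  <polyline points="6.321,13.670 7.375,57.942" fill="none" stroke="#000000"/>
</svg>

y_svg = 94.084 − y_m. Every run uses S793, so all elements get stroke `#000000` (cut).

[1] closed run; points: 191.061,27.938 222.468,72.072 168.543,77.203

[2] open run; points: 250.268,37.964 296.526,48.877 193.663,43.978

[3] closed run; points: 120.139,67.446 117.330,56.964 109.657,49.291 99.175,46.482 88.693,49.291 81.020,56.964 78.211,67.446 81.020,77.928 88.693,85.601 99.175,88.410 109.657,85.601 117.330,77.928

[4] closed run; points: 209.188,24.039 208.318,14.775 215.018,8.320 224.243,9.533 229.046,17.502 225.810,26.225 216.973,29.134

[5] open run; points: 6.321,13.670 7.375,57.942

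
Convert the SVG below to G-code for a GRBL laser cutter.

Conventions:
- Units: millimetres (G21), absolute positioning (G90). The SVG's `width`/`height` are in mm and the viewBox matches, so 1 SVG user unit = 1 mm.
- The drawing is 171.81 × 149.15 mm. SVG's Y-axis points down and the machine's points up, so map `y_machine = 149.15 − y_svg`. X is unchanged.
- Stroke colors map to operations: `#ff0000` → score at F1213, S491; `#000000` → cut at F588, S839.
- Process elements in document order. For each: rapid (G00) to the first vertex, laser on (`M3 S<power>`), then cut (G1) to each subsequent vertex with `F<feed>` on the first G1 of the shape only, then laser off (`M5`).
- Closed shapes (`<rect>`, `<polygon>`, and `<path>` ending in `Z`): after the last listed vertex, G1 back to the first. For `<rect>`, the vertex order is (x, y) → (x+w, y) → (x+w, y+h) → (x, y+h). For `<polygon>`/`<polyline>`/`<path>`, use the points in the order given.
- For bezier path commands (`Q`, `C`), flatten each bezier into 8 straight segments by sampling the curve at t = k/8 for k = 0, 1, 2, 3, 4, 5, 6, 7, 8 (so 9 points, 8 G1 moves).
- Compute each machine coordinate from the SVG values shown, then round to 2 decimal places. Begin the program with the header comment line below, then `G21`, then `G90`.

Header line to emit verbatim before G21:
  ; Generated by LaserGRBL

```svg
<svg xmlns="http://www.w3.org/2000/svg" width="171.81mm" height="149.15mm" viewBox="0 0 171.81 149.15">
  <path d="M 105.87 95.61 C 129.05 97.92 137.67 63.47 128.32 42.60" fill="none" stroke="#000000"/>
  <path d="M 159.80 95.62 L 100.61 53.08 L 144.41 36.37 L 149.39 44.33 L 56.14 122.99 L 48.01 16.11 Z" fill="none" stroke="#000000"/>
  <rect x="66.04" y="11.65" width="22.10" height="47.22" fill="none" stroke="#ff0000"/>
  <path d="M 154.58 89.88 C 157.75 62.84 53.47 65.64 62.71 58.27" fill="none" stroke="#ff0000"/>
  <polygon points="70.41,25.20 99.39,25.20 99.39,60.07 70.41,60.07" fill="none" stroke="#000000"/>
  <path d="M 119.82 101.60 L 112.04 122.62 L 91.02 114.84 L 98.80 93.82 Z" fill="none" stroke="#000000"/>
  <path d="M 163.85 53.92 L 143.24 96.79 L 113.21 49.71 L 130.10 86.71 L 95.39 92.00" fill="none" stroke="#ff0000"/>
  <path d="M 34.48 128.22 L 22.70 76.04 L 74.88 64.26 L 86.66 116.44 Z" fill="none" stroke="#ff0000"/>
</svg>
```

; Generated by LaserGRBL
G21
G90
G00 X105.87 Y53.54
M3 S839
G1 X113.87 Y54.30 F588
G1 X120.47 Y57.91
G1 X125.63 Y63.79
G1 X129.29 Y71.35
G1 X131.44 Y80.00
G1 X132.02 Y89.14
G1 X130.99 Y98.19
G1 X128.32 Y106.55
M5
G00 X159.80 Y53.53
M3 S839
G1 X100.61 Y96.07 F588
G1 X144.41 Y112.78
G1 X149.39 Y104.82
G1 X56.14 Y26.16
G1 X48.01 Y133.04
G1 X159.80 Y53.53
M5
G00 X66.04 Y137.50
M3 S491
G1 X88.14 Y137.50 F1213
G1 X88.14 Y90.28
G1 X66.04 Y90.28
G1 X66.04 Y137.50
M5
G00 X154.58 Y59.27
M3 S491
G1 X151.16 Y68.09 F1213
G1 X140.26 Y74.58
G1 X124.47 Y79.21
G1 X106.37 Y82.45
G1 X88.55 Y84.77
G1 X73.61 Y86.63
G1 X64.13 Y88.51
G1 X62.71 Y90.88
M5
G00 X70.41 Y123.95
M3 S839
G1 X99.39 Y123.95 F588
G1 X99.39 Y89.08
G1 X70.41 Y89.08
G1 X70.41 Y123.95
M5
G00 X119.82 Y47.55
M3 S839
G1 X112.04 Y26.53 F588
G1 X91.02 Y34.31
G1 X98.80 Y55.33
G1 X119.82 Y47.55
M5
G00 X163.85 Y95.23
M3 S491
G1 X143.24 Y52.36 F1213
G1 X113.21 Y99.44
G1 X130.10 Y62.44
G1 X95.39 Y57.15
M5
G00 X34.48 Y20.93
M3 S491
G1 X22.70 Y73.11 F1213
G1 X74.88 Y84.89
G1 X86.66 Y32.71
G1 X34.48 Y20.93
M5

Since the viewBox matches the mm dimensions, user units are millimetres directly. The only transform is the Y-flip y_m = 149.15 − y_svg.

Shape 1 is a cubic bezier drawn with `<path>`. Its stroke #000000 means cut at S839, F588. After flipping Y the toolpath is (105.87,53.54) → (113.87,54.30) → (120.47,57.91) → (125.63,63.79) → (129.29,71.35) → (131.44,80.00) → (132.02,89.14) → (130.99,98.19) → (128.32,106.55).

Shape 2 is a closed polygon drawn with `<path>`. Its stroke #000000 means cut at S839, F588. After flipping Y the toolpath is (159.80,53.53) → (100.61,96.07) → (144.41,112.78) → (149.39,104.82) → (56.14,26.16) → (48.01,133.04) → (159.80,53.53), returning to the start.

Shape 3 is a rectangle drawn with `<rect>`. Its stroke #ff0000 means score at S491, F1213. After flipping Y the toolpath is (66.04,137.50) → (88.14,137.50) → (88.14,90.28) → (66.04,90.28) → (66.04,137.50), returning to the start.

Shape 4 is a cubic bezier drawn with `<path>`. Its stroke #ff0000 means score at S491, F1213. After flipping Y the toolpath is (154.58,59.27) → (151.16,68.09) → (140.26,74.58) → (124.47,79.21) → (106.37,82.45) → (88.55,84.77) → (73.61,86.63) → (64.13,88.51) → (62.71,90.88).

Shape 5 is a rectangle drawn with `<polygon>`. Its stroke #000000 means cut at S839, F588. After flipping Y the toolpath is (70.41,123.95) → (99.39,123.95) → (99.39,89.08) → (70.41,89.08) → (70.41,123.95), returning to the start.

Shape 6 is a regular polygon drawn with `<path>`. Its stroke #000000 means cut at S839, F588. After flipping Y the toolpath is (119.82,47.55) → (112.04,26.53) → (91.02,34.31) → (98.80,55.33) → (119.82,47.55), returning to the start.

Shape 7 is a open polyline drawn with `<path>`. Its stroke #ff0000 means score at S491, F1213. After flipping Y the toolpath is (163.85,95.23) → (143.24,52.36) → (113.21,99.44) → (130.10,62.44) → (95.39,57.15).

Shape 8 is a regular polygon drawn with `<path>`. Its stroke #ff0000 means score at S491, F1213. After flipping Y the toolpath is (34.48,20.93) → (22.70,73.11) → (74.88,84.89) → (86.66,32.71) → (34.48,20.93), returning to the start.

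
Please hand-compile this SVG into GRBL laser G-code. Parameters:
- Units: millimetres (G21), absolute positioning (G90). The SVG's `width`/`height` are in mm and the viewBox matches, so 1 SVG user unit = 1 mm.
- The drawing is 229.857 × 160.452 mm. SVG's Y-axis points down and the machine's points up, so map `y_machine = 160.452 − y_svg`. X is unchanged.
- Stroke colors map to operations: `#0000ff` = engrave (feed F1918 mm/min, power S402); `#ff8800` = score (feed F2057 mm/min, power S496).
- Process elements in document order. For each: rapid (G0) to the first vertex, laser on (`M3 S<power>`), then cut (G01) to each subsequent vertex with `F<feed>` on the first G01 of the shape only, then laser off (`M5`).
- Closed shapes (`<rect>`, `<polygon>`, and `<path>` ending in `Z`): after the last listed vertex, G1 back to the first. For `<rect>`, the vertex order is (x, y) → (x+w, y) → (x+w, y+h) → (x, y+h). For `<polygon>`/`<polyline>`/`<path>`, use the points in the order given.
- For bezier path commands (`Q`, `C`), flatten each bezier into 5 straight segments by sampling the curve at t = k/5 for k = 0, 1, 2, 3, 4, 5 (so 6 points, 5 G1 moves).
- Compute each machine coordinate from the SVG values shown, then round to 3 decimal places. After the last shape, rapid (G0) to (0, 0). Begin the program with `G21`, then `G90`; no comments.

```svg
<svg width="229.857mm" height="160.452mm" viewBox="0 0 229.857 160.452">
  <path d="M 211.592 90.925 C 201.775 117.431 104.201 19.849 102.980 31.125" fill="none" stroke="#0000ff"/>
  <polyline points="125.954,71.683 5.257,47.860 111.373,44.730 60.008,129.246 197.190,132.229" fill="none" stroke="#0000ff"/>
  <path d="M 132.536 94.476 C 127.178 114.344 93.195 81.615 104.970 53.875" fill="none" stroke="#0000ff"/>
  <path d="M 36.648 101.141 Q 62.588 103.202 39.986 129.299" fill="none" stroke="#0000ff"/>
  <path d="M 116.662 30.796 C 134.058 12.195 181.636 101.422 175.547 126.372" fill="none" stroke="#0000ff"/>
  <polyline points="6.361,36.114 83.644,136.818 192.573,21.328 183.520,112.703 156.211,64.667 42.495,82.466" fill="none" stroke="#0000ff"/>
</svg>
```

G21
G90
G0 X211.592 Y69.527
M3 S402
G01 X196.644 Y66.650 F1918
G01 X169.471 Y82.373
G01 X138.912 Y105.515
G01 X113.802 Y124.893
G01 X102.980 Y129.327
M5
G0 X125.954 Y88.769
M3 S402
G01 X5.257 Y112.592 F1918
G01 X111.373 Y115.722
G01 X60.008 Y31.206
G01 X197.190 Y28.223
M5
G0 X132.536 Y65.976
M3 S402
G01 X126.481 Y59.906 F1918
G01 X117.127 Y63.695
G01 X108.043 Y74.580
G01 X102.801 Y89.795
G01 X104.970 Y106.577
M5
G0 X36.648 Y59.311
M3 S402
G01 X45.082 Y57.525 F1918
G01 X49.633 Y53.816
G01 X50.301 Y48.185
G01 X47.085 Y40.630
G01 X39.986 Y31.153
M5
G0 X116.662 Y129.656
M3 S402
G01 X130.051 Y129.254 F1918
G01 X146.658 Y111.234
G01 X162.460 Y83.858
G01 X173.431 Y55.386
G01 X175.547 Y34.080
M5
G0 X6.361 Y124.338
M3 S402
G01 X83.644 Y23.634 F1918
G01 X192.573 Y139.124
G01 X183.520 Y47.749
G01 X156.211 Y95.785
G01 X42.495 Y77.986
M5
G0 X0.000 Y0.000

viewBox `0 0 229.857 160.452` with mm width/height → 1 unit = 1 mm. Flip: y_m = 160.452 − y_svg.

**Shape 1** — `<path>` cubic bezier, stroke `#0000ff` → engrave (S402, F1918). Control points (SVG): P0=(211.592,90.925), P1=(201.775,117.431), P2=(104.201,19.849), P3=(102.980,31.125); sampled at t=k/5. Machine vertices: (211.592,69.527) → (196.644,66.650) → (169.471,82.373) → (138.912,105.515) → (113.802,124.893) → (102.980,129.327). Open path.

**Shape 2** — `<polyline>` open polyline, stroke `#0000ff` → engrave (S402, F1918). Machine vertices: (125.954,88.769) → (5.257,112.592) → (111.373,115.722) → (60.008,31.206) → (197.190,28.223). Open path.

**Shape 3** — `<path>` cubic bezier, stroke `#0000ff` → engrave (S402, F1918). Control points (SVG): P0=(132.536,94.476), P1=(127.178,114.344), P2=(93.195,81.615), P3=(104.970,53.875); sampled at t=k/5. Machine vertices: (132.536,65.976) → (126.481,59.906) → (117.127,63.695) → (108.043,74.580) → (102.801,89.795) → (104.970,106.577). Open path.

**Shape 4** — `<path>` quadratic bezier, stroke `#0000ff` → engrave (S402, F1918). Control points (SVG): P0=(36.648,101.141), P1=(62.588,103.202), P2=(39.986,129.299); sampled at t=k/5. Machine vertices: (36.648,59.311) → (45.082,57.525) → (49.633,53.816) → (50.301,48.185) → (47.085,40.630) → (39.986,31.153). Open path.

**Shape 5** — `<path>` cubic bezier, stroke `#0000ff` → engrave (S402, F1918). Control points (SVG): P0=(116.662,30.796), P1=(134.058,12.195), P2=(181.636,101.422), P3=(175.547,126.372); sampled at t=k/5. Machine vertices: (116.662,129.656) → (130.051,129.254) → (146.658,111.234) → (162.460,83.858) → (173.431,55.386) → (175.547,34.080). Open path.

**Shape 6** — `<polyline>` open polyline, stroke `#0000ff` → engrave (S402, F1918). Machine vertices: (6.361,124.338) → (83.644,23.634) → (192.573,139.124) → (183.520,47.749) → (156.211,95.785) → (42.495,77.986). Open path.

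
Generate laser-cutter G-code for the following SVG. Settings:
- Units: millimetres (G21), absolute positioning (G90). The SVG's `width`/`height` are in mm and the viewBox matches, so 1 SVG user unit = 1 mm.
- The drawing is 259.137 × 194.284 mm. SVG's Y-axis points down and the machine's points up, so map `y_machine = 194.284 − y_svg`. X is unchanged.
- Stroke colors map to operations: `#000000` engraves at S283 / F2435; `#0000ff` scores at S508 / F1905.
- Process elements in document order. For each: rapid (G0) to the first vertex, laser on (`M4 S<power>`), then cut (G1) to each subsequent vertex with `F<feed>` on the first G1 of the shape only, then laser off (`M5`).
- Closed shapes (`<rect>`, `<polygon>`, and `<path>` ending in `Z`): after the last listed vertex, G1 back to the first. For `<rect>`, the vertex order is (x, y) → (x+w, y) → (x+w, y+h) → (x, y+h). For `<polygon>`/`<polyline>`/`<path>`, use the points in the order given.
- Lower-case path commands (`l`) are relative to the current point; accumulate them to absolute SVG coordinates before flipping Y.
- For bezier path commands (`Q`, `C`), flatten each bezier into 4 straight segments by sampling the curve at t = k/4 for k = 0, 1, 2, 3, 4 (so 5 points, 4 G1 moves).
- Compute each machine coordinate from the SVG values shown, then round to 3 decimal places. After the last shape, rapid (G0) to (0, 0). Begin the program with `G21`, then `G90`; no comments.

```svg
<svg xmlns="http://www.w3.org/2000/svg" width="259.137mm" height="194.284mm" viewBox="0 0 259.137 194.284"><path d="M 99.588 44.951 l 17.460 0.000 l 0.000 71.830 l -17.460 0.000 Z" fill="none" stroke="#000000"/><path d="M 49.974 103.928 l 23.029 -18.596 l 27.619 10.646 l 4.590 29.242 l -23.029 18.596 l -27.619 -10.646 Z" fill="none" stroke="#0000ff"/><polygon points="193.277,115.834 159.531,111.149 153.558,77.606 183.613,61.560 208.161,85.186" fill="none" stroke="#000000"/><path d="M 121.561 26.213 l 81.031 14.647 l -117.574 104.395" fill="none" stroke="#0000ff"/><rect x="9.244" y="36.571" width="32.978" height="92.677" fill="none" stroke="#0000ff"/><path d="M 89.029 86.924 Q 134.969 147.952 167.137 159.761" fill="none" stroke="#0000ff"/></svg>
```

1 u = 1 mm; y_m = 194.284 − y.

[1] `<path>` rectangle, #000000→engrave S283 F2435: (99.588,149.333) → (117.048,149.333) → (117.048,77.503) → (99.588,77.503) → (99.588,149.333) (closed)

[2] `<path>` regular polygon, #0000ff→score S508 F1905: (49.974,90.356) → (73.003,108.952) → (100.622,98.306) → (105.212,69.064) → (82.183,50.468) → (54.564,61.114) → (49.974,90.356) (closed)

[3] `<polygon>` regular polygon, #000000→engrave S283 F2435: (193.277,78.450) → (159.531,83.135) → (153.558,116.678) → (183.613,132.724) → (208.161,109.098) → (193.277,78.450) (closed)

[4] `<path>` open polyline, #0000ff→score S508 F1905: (121.561,168.071) → (202.592,153.424) → (85.018,49.029)

[5] `<rect>` rectangle, #0000ff→score S508 F1905: (9.244,157.713) → (42.222,157.713) → (42.222,65.036) → (9.244,65.036) → (9.244,157.713) (closed)

[6] `<path>` quadratic bezier, #0000ff→score S508 F1905: (89.029,107.360) → (111.138,79.922) → (131.526,58.637) → (150.192,43.504) → (167.137,34.523)

G21
G90
G0 X99.588 Y149.333
M4 S283
G1 X117.048 Y149.333 F2435
G1 X117.048 Y77.503
G1 X99.588 Y77.503
G1 X99.588 Y149.333
M5
G0 X49.974 Y90.356
M4 S508
G1 X73.003 Y108.952 F1905
G1 X100.622 Y98.306
G1 X105.212 Y69.064
G1 X82.183 Y50.468
G1 X54.564 Y61.114
G1 X49.974 Y90.356
M5
G0 X193.277 Y78.450
M4 S283
G1 X159.531 Y83.135 F2435
G1 X153.558 Y116.678
G1 X183.613 Y132.724
G1 X208.161 Y109.098
G1 X193.277 Y78.450
M5
G0 X121.561 Y168.071
M4 S508
G1 X202.592 Y153.424 F1905
G1 X85.018 Y49.029
M5
G0 X9.244 Y157.713
M4 S508
G1 X42.222 Y157.713 F1905
G1 X42.222 Y65.036
G1 X9.244 Y65.036
G1 X9.244 Y157.713
M5
G0 X89.029 Y107.360
M4 S508
G1 X111.138 Y79.922 F1905
G1 X131.526 Y58.637
G1 X150.192 Y43.504
G1 X167.137 Y34.523
M5
G0 X0.000 Y0.000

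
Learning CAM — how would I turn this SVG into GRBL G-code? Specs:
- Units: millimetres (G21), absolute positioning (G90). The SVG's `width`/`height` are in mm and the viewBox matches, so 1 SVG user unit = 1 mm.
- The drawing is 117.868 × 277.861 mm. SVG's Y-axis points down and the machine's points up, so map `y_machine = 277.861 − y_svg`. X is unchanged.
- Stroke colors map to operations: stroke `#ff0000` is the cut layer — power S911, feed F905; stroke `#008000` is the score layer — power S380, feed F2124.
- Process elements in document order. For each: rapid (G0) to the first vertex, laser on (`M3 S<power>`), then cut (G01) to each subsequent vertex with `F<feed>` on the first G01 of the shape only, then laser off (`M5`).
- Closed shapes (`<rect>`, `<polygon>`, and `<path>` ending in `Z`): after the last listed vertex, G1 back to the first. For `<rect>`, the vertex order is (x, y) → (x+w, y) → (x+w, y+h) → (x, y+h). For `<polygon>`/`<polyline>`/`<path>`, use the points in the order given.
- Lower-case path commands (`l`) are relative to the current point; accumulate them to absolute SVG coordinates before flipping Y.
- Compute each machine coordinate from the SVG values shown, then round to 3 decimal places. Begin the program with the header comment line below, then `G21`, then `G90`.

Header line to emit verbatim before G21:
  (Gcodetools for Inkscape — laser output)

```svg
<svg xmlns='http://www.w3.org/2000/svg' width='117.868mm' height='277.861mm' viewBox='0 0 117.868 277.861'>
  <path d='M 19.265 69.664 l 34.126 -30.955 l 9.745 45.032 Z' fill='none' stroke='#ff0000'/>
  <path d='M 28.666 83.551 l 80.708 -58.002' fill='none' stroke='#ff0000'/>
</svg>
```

Since the viewBox matches the mm dimensions, user units are millimetres directly. The only transform is the Y-flip y_m = 277.861 − y_svg.

Shape 1 is a regular polygon drawn with `<path>`. Its stroke #ff0000 means cut at S911, F905. After flipping Y the toolpath is (19.265,208.197) → (53.391,239.152) → (63.136,194.120) → (19.265,208.197), returning to the start.

Shape 2 is a line segment drawn with `<path>`. Its stroke #ff0000 means cut at S911, F905. After flipping Y the toolpath is (28.666,194.310) → (109.374,252.312).

(Gcodetools for Inkscape — laser output)
G21
G90
G0 X19.265 Y208.197
M3 S911
G01 X53.391 Y239.152 F905
G01 X63.136 Y194.120
G01 X19.265 Y208.197
M5
G0 X28.666 Y194.310
M3 S911
G01 X109.374 Y252.312 F905
M5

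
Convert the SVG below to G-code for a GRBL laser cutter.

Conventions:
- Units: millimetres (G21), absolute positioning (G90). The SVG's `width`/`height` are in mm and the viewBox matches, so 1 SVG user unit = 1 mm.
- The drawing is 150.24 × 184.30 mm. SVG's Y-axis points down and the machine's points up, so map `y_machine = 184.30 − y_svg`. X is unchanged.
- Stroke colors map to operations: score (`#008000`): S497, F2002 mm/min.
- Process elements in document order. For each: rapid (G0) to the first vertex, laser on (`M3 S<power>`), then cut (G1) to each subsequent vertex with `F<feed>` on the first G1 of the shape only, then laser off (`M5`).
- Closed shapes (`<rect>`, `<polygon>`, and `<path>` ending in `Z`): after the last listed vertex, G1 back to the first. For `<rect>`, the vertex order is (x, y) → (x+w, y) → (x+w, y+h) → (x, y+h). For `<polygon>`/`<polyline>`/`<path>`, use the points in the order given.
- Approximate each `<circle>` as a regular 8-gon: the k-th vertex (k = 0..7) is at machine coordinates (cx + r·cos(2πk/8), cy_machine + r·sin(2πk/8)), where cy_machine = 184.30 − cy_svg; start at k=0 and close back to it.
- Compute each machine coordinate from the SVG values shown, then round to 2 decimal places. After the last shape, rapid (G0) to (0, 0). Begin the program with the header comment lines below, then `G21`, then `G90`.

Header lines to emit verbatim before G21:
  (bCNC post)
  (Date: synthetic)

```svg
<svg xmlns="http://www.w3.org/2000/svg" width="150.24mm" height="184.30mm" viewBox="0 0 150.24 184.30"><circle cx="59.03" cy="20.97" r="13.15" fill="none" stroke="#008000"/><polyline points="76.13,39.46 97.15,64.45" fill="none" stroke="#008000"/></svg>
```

(bCNC post)
(Date: synthetic)
G21
G90
G0 X72.18 Y163.33
M3 S497
G1 X68.33 Y172.63 F2002
G1 X59.03 Y176.48
G1 X49.73 Y172.63
G1 X45.88 Y163.33
G1 X49.73 Y154.03
G1 X59.03 Y150.18
G1 X68.33 Y154.03
G1 X72.18 Y163.33
M5
G0 X76.13 Y144.84
M3 S497
G1 X97.15 Y119.85 F2002
M5
G0 X0.00 Y0.00

viewBox `0 0 150.24 184.30` with mm width/height → 1 unit = 1 mm. Flip: y_m = 184.30 − y_svg.

**Shape 1** — `<circle>` circle, stroke `#008000` → score (S497, F2002). Machine vertices: (72.18,163.33) → (68.33,172.63) → (59.03,176.48) → (49.73,172.63) → (45.88,163.33) → (49.73,154.03) → (59.03,150.18) → (68.33,154.03) → (72.18,163.33). Closed: final G1 returns to the first vertex.

**Shape 2** — `<polyline>` line segment, stroke `#008000` → score (S497, F2002). Machine vertices: (76.13,144.84) → (97.15,119.85). Open path.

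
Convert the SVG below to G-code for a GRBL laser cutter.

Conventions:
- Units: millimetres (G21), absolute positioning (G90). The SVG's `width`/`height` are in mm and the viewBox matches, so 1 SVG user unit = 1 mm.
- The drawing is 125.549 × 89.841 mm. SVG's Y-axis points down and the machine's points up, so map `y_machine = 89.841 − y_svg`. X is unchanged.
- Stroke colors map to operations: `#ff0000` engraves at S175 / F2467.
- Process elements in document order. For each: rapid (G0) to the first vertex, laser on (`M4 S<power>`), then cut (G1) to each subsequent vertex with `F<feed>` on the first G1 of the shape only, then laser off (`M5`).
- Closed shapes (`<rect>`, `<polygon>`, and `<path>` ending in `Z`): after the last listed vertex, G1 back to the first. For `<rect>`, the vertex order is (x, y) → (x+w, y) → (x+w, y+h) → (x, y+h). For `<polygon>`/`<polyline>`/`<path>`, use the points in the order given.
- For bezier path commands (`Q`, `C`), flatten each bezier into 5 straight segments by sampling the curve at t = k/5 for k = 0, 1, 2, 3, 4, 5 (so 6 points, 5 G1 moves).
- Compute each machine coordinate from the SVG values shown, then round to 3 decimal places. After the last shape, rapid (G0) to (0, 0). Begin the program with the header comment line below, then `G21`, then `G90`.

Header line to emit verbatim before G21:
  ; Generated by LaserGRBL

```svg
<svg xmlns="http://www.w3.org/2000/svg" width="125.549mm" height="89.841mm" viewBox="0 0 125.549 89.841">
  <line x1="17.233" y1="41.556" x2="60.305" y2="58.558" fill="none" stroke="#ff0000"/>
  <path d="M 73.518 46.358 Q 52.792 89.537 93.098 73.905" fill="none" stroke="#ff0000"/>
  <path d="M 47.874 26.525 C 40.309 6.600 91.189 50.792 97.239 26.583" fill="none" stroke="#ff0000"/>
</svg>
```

viewBox `0 0 125.549 89.841` with mm width/height → 1 unit = 1 mm. Flip: y_m = 89.841 − y_svg.

**Shape 1** — `<line>` line segment, stroke `#ff0000` → engrave (S175, F2467). Machine vertices: (17.233,48.285) → (60.305,31.283). Open path.

**Shape 2** — `<path>` quadratic bezier, stroke `#ff0000` → engrave (S175, F2467). Control points (SVG): P0=(73.518,46.358), P1=(52.792,89.537), P2=(93.098,73.905); sampled at t=k/5. Machine vertices: (73.518,43.483) → (67.669,28.564) → (66.702,18.350) → (70.618,12.840) → (79.417,12.036) → (93.098,15.936). Open path.

**Shape 3** — `<path>` cubic bezier, stroke `#ff0000` → engrave (S175, F2467). Control points (SVG): P0=(47.874,26.525), P1=(40.309,6.600), P2=(91.189,50.792), P3=(97.239,26.583); sampled at t=k/5. Machine vertices: (47.874,63.316) → (49.522,68.637) → (60.240,64.931) → (75.070,58.559) → (89.056,55.881) → (97.239,63.258). Open path.

; Generated by LaserGRBL
G21
G90
G0 X17.233 Y48.285
M4 S175
G1 X60.305 Y31.283 F2467
M5
G0 X73.518 Y43.483
M4 S175
G1 X67.669 Y28.564 F2467
G1 X66.702 Y18.350
G1 X70.618 Y12.840
G1 X79.417 Y12.036
G1 X93.098 Y15.936
M5
G0 X47.874 Y63.316
M4 S175
G1 X49.522 Y68.637 F2467
G1 X60.240 Y64.931
G1 X75.070 Y58.559
G1 X89.056 Y55.881
G1 X97.239 Y63.258
M5
G0 X0.000 Y0.000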